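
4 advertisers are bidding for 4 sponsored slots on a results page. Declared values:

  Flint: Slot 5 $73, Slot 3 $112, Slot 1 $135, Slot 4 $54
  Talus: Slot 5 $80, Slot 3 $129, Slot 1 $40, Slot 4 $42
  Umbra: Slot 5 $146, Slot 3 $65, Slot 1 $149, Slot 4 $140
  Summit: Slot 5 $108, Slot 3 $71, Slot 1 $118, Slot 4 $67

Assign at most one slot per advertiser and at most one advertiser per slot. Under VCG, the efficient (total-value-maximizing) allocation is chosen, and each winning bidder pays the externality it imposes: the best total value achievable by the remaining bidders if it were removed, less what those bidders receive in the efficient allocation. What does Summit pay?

Summit pays $6.

Efficient allocation: Flint→Slot 1 ($135), Talus→Slot 3 ($129), Umbra→Slot 4 ($140), Summit→Slot 5 ($108); total welfare W = $512.
Summit receives Slot 5 at value $108, so the others get W − 108 = $404.
Without Summit: best allocation of the remaining 3 bidders over all 4 slots is Flint→Slot 1 ($135), Talus→Slot 3 ($129), Umbra→Slot 5 ($146), total $410.
VCG payment = (others' best without Summit) − (others' welfare with Summit) = 410 − 404 = $6.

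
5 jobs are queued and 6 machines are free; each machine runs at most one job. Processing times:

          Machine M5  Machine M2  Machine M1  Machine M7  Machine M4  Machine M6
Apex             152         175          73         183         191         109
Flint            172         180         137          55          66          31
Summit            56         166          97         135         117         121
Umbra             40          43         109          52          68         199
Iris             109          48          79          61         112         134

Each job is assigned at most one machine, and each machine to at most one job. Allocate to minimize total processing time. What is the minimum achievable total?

Minimum total: 260 min

This is a one-to-one assignment (minimum-cost bipartite matching).
Optimal: Apex→Machine M1 (73 min), Flint→Machine M6 (31 min), Summit→Machine M5 (56 min), Umbra→Machine M7 (52 min), Iris→Machine M2 (48 min) — total 73+31+56+52+48 = 260 min.
Min-entry greedy (repeatedly take the single cheapest remaining cell) gives 309 min, worse by 49.
Next-best assignment: Apex→Machine M1, Flint→Machine M6, Summit→Machine M5, Umbra→Machine M2, Iris→Machine M7 = 264 min.
Swapping Apex↔Summit (Apex→Machine M5 152 min, Summit→Machine M1 97 min) adds 120.
No other one-to-one assignment undercuts 260 min.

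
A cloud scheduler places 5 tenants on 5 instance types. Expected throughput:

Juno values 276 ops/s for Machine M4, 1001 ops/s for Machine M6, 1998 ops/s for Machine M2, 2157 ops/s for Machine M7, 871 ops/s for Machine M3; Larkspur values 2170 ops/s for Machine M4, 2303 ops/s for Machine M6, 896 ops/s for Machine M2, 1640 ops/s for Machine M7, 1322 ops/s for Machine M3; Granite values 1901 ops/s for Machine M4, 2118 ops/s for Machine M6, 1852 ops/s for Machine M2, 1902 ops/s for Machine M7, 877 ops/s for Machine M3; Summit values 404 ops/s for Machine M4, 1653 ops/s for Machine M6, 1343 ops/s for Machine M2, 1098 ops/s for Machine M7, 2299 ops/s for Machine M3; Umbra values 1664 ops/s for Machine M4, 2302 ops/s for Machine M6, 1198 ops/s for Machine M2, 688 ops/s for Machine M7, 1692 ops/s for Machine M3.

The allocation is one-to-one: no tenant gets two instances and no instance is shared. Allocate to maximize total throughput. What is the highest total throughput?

Optimal: Juno→Machine M7 (2157 ops/s), Larkspur→Machine M4 (2170 ops/s), Granite→Machine M2 (1852 ops/s), Summit→Machine M3 (2299 ops/s), Umbra→Machine M6 (2302 ops/s) — total 2157+2170+1852+2299+2302 = 10780 ops/s.
Column-greedy (each instance in turn goes to its best remaining tenant) gives 10671 ops/s, worse by 109.
Checked against all permutations: 10780 ops/s is optimal.

Max total: 10780 ops/s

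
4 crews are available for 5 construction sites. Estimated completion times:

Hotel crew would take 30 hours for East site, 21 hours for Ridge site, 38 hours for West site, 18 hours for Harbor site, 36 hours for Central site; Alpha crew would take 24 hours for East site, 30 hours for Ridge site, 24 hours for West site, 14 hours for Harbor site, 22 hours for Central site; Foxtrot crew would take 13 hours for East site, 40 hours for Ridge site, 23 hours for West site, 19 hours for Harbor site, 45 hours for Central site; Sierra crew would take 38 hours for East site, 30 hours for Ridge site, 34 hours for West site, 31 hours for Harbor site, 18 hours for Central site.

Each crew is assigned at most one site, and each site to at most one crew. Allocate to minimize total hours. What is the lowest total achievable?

Minimum total: 66 hours

This is a one-to-one assignment (minimum-cost bipartite matching).
Optimal: Hotel crew→Ridge site (21 hours), Alpha crew→Harbor site (14 hours), Foxtrot crew→East site (13 hours), Sierra crew→Central site (18 hours) — total 21+14+13+18 = 66 hours.
Row-greedy (each crew in turn takes its cheapest remaining site) gives 83 hours, worse by 17.
Next-best assignment: Hotel crew→Harbor site, Alpha crew→West site, Foxtrot crew→East site, Sierra crew→Central site = 73 hours.
No other one-to-one assignment undercuts 66 hours.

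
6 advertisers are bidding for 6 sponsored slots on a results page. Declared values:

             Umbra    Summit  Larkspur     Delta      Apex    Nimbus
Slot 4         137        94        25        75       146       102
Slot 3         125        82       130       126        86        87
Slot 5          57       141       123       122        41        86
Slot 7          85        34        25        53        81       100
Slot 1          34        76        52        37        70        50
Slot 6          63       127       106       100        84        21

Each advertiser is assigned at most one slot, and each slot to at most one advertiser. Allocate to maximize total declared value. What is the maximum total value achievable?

Maximum total: $686

This is a one-to-one assignment (maximum-weight bipartite matching).
Optimal: Umbra→Slot 4 ($137), Summit→Slot 6 ($127), Larkspur→Slot 3 ($130), Delta→Slot 5 ($122), Apex→Slot 1 ($70), Nimbus→Slot 7 ($100) — total 137+127+130+122+70+100 = $686.
Row-greedy (each advertiser in turn takes its best remaining slot) gives $639, worse by 47.
Next-best assignment: Umbra→Slot 4, Summit→Slot 6, Larkspur→Slot 5, Delta→Slot 3, Apex→Slot 1, Nimbus→Slot 7 = $683.
Every other assignment is strictly worse.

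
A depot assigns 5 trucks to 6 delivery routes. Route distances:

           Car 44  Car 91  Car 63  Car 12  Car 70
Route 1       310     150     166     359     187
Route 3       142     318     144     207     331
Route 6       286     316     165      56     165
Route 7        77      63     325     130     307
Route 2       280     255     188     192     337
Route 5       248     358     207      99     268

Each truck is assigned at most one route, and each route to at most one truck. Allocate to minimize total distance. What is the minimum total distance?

Optimal: Car 44→Route 3 (142 km), Car 91→Route 7 (63 km), Car 63→Route 1 (166 km), Car 12→Route 5 (99 km), Car 70→Route 6 (165 km) — total 142+63+166+99+165 = 635 km.
Column-greedy (each route in turn goes to its cheapest remaining truck) gives 843 km, worse by 208.

Minimum total: 635 km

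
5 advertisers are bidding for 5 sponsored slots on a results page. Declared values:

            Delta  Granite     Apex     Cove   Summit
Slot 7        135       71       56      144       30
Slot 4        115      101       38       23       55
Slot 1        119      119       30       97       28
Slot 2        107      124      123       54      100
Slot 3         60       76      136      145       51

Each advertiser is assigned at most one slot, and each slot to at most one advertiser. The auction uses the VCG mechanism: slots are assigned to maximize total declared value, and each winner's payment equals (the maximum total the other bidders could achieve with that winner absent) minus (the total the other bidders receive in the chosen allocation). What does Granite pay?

Granite pays $4.

Efficient allocation: Delta→Slot 4 ($115), Granite→Slot 1 ($119), Apex→Slot 3 ($136), Cove→Slot 7 ($144), Summit→Slot 2 ($100); total welfare W = $614.
Granite receives Slot 1 at value $119, so the others get W − 119 = $495.
Without Granite: best allocation of the remaining 4 bidders over all 5 slots is Delta→Slot 1 ($119), Apex→Slot 3 ($136), Cove→Slot 7 ($144), Summit→Slot 2 ($100), total $499.
VCG payment = (others' best without Granite) − (others' welfare with Granite) = 499 − 495 = $4.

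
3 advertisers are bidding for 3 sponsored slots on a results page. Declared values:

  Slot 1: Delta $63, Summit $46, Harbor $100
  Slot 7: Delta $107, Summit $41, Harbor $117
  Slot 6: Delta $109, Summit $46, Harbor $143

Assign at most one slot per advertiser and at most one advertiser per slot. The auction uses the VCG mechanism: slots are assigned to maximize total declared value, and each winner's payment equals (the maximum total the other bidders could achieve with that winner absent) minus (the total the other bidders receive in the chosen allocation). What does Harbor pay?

Harbor pays $2.

Efficient allocation: Delta→Slot 7 ($107), Summit→Slot 1 ($46), Harbor→Slot 6 ($143); total welfare W = $296.
Harbor receives Slot 6 at value $143, so the others get W − 143 = $153.
Without Harbor: best allocation of the remaining 2 bidders over all 3 slots is Delta→Slot 6 ($109), Summit→Slot 1 ($46), total $155.
VCG payment = (others' best without Harbor) − (others' welfare with Harbor) = 155 − 153 = $2.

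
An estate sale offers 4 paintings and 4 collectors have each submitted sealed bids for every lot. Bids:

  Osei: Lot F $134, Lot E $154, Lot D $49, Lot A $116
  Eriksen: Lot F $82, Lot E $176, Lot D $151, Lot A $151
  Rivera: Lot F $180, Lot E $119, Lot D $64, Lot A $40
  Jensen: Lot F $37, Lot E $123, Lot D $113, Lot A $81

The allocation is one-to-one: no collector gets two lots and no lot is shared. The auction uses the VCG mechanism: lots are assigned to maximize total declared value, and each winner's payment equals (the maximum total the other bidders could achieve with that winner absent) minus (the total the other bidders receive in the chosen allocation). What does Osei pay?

Osei pays $25.

Efficient allocation: Osei→Lot E ($154), Eriksen→Lot A ($151), Rivera→Lot F ($180), Jensen→Lot D ($113); total welfare W = $598.
Osei receives Lot E at value $154, so the others get W − 154 = $444.
Without Osei: best allocation of the remaining 3 bidders over all 4 lots is Eriksen→Lot E ($176), Rivera→Lot F ($180), Jensen→Lot D ($113), total $469.
VCG payment = (others' best without Osei) − (others' welfare with Osei) = 469 − 444 = $25.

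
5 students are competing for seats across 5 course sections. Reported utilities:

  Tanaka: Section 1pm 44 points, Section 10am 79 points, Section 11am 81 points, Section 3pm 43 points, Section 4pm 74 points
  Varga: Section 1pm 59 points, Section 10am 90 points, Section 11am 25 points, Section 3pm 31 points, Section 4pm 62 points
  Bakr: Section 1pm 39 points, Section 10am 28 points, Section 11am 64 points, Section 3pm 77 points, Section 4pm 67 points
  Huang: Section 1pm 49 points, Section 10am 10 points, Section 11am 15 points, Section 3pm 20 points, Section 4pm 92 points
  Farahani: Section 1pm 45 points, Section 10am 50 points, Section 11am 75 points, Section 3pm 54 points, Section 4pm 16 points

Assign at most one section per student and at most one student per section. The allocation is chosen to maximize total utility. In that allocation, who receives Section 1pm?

This is a one-to-one assignment (maximum-weight bipartite matching).
Optimal: Tanaka→Section 11am (81 points), Varga→Section 10am (90 points), Bakr→Section 3pm (77 points), Huang→Section 4pm (92 points), Farahani→Section 1pm (45 points) — total 81+90+77+92+45 = 385 points.
Column-greedy (each section in turn goes to its best remaining student) gives 382 points, worse by 3.
Next-best assignment: Tanaka→Section 10am, Varga→Section 1pm, Bakr→Section 3pm, Huang→Section 4pm, Farahani→Section 11am = 382 points.
Farahani's own top section is Section 11am (75 points), but forcing Farahani→Section 11am and reassigning the rest optimally gives only 382 points — worse by 3.

Farahani receives Section 1pm.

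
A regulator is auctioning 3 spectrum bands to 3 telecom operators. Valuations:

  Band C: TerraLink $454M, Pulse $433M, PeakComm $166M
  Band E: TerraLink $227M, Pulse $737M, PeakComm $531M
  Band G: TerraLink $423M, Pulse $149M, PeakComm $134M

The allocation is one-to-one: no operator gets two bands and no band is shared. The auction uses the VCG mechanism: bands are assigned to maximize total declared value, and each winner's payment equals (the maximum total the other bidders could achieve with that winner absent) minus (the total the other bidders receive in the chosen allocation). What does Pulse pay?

Efficient allocation: TerraLink→Band G ($423M), Pulse→Band C ($433M), PeakComm→Band E ($531M); total welfare W = $1387M.
Pulse receives Band C at value $433M, so the others get W − 433 = $954M.
Without Pulse: best allocation of the remaining 2 bidders over all 3 bands is TerraLink→Band C ($454M), PeakComm→Band E ($531M), total $985M.
VCG payment = (others' best without Pulse) − (others' welfare with Pulse) = 985 − 954 = $31M.

Pulse pays $31M.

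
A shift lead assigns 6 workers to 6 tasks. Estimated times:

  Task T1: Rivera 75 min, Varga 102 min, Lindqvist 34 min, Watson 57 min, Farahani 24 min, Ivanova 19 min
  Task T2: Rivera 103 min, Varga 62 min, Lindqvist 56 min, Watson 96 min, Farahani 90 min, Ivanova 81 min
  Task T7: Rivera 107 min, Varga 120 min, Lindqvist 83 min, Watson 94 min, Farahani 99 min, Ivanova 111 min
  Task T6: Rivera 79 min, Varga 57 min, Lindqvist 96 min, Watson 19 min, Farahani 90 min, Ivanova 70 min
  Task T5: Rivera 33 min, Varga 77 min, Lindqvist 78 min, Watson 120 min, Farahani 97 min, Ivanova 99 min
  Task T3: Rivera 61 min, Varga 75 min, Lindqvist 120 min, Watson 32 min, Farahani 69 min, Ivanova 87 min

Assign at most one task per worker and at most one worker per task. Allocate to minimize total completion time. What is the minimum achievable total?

Minimum total: 285 min

Optimal: Rivera→Task T5 (33 min), Varga→Task T2 (62 min), Lindqvist→Task T7 (83 min), Watson→Task T6 (19 min), Farahani→Task T3 (69 min), Ivanova→Task T1 (19 min) — total 33+62+83+19+69+19 = 285 min.
Row-greedy (each worker in turn takes its cheapest remaining task) gives 357 min, worse by 72.
Next-best assignment: Rivera→Task T5, Varga→Task T6, Lindqvist→Task T2, Watson→Task T3, Farahani→Task T7, Ivanova→Task T1 = 296 min.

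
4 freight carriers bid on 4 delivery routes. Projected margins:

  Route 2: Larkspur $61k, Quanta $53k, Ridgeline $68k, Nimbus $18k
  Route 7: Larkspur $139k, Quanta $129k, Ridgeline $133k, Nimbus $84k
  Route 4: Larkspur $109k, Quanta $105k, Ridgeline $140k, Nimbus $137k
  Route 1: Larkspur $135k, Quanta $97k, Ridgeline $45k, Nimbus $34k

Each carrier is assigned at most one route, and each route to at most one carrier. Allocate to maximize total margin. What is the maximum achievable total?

This is a one-to-one assignment (maximum-weight bipartite matching).
Optimal: Larkspur→Route 1 ($135k), Quanta→Route 7 ($129k), Ridgeline→Route 2 ($68k), Nimbus→Route 4 ($137k) — total 135+129+68+137 = $469k.
Column-greedy (each route in turn goes to its best remaining carrier) gives $441k, worse by 28.
Swapping Quanta↔Larkspur (Quanta→Route 1 $97k, Larkspur→Route 7 $139k) loses 28.
Every other assignment is strictly worse.

Max total: $469k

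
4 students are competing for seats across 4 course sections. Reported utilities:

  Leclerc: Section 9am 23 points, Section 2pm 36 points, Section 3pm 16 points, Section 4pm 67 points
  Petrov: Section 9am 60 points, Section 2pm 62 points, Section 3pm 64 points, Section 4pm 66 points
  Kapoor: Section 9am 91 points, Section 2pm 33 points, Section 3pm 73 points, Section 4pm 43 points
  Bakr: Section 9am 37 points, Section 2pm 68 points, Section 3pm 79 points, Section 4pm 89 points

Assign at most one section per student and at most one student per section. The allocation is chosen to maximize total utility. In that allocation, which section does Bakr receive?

This is a one-to-one assignment (maximum-weight bipartite matching).
Optimal: Leclerc→Section 4pm (67 points), Petrov→Section 2pm (62 points), Kapoor→Section 9am (91 points), Bakr→Section 3pm (79 points) — total 67+62+91+79 = 299 points.
Column-greedy (each section in turn goes to its best remaining student) gives 290 points, worse by 9.
Next-best assignment: Leclerc→Section 4pm, Petrov→Section 3pm, Kapoor→Section 9am, Bakr→Section 2pm = 290 points.
Bakr's own top section is Section 4pm (89 points), but forcing Bakr→Section 4pm and reassigning the rest optimally gives only 280 points — worse by 19.

Bakr receives Section 3pm.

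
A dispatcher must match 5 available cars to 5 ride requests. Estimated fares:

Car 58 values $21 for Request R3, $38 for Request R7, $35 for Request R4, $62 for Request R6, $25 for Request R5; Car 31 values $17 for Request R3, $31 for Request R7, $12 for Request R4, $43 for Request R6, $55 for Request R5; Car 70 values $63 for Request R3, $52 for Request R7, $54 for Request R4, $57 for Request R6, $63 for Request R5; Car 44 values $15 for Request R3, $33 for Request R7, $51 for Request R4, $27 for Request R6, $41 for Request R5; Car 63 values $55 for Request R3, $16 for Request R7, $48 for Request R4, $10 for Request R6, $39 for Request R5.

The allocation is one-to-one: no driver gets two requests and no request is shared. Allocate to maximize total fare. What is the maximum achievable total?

Treat this as an assignment problem: match each driver to one request.
Optimal: Car 58→Request R6 ($62), Car 31→Request R5 ($55), Car 70→Request R7 ($52), Car 44→Request R4 ($51), Car 63→Request R3 ($55) — total 62+55+52+51+55 = $275.
No other one-to-one assignment exceeds $275.

Maximum total: $275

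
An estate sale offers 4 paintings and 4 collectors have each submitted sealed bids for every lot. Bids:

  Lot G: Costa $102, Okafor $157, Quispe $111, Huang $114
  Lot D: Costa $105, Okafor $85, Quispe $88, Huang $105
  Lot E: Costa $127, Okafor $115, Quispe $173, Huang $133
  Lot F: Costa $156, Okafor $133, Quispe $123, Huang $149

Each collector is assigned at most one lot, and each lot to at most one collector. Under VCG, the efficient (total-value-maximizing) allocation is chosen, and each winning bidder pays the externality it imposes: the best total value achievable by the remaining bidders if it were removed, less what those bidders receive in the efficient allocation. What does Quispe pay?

Quispe pays $28.

Efficient allocation: Costa→Lot F ($156), Okafor→Lot G ($157), Quispe→Lot E ($173), Huang→Lot D ($105); total welfare W = $591.
Quispe receives Lot E at value $173, so the others get W − 173 = $418.
Without Quispe: best allocation of the remaining 3 bidders over all 4 lots is Costa→Lot F ($156), Okafor→Lot G ($157), Huang→Lot E ($133), total $446.
VCG payment = (others' best without Quispe) − (others' welfare with Quispe) = 446 − 418 = $28.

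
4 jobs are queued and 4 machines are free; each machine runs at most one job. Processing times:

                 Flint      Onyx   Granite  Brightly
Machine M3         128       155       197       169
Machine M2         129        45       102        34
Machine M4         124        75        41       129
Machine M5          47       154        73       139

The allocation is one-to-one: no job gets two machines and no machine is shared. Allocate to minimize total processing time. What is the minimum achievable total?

Min total: 277 min

This is a one-to-one assignment (minimum-cost bipartite matching).
Optimal: Flint→Machine M5 (47 min), Onyx→Machine M3 (155 min), Granite→Machine M4 (41 min), Brightly→Machine M2 (34 min) — total 47+155+41+34 = 277 min.
Column-greedy (each machine in turn goes to its cheapest remaining job) gives 357 min, worse by 80.
Next-best assignment: Flint→Machine M5, Onyx→Machine M2, Granite→Machine M4, Brightly→Machine M3 = 302 min.
Checked against all permutations: 277 min is optimal.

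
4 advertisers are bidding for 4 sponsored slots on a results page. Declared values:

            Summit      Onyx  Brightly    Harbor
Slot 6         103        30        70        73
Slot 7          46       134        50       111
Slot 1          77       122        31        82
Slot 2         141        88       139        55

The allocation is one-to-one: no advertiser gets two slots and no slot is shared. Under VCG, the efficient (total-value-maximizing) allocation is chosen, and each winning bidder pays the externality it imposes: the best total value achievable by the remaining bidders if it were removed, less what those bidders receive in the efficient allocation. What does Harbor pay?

Harbor pays $12.

Efficient allocation: Summit→Slot 6 ($103), Onyx→Slot 1 ($122), Brightly→Slot 2 ($139), Harbor→Slot 7 ($111); total welfare W = $475.
Harbor receives Slot 7 at value $111, so the others get W − 111 = $364.
Without Harbor: best allocation of the remaining 3 bidders over all 4 slots is Summit→Slot 6 ($103), Onyx→Slot 7 ($134), Brightly→Slot 2 ($139), total $376.
VCG payment = (others' best without Harbor) − (others' welfare with Harbor) = 376 − 364 = $12.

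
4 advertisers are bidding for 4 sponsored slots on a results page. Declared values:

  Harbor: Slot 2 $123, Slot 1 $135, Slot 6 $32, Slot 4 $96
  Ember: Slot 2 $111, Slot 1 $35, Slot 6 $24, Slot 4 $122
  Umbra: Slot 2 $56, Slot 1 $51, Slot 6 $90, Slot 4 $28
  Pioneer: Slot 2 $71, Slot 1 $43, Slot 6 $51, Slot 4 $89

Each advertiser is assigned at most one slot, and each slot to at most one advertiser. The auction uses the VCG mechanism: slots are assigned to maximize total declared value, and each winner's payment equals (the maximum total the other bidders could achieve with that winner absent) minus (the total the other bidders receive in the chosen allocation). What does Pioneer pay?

Pioneer pays $11.

Efficient allocation: Harbor→Slot 1 ($135), Ember→Slot 2 ($111), Umbra→Slot 6 ($90), Pioneer→Slot 4 ($89); total welfare W = $425.
Pioneer receives Slot 4 at value $89, so the others get W − 89 = $336.
Without Pioneer: best allocation of the remaining 3 bidders over all 4 slots is Harbor→Slot 1 ($135), Ember→Slot 4 ($122), Umbra→Slot 6 ($90), total $347.
VCG payment = (others' best without Pioneer) − (others' welfare with Pioneer) = 347 − 336 = $11.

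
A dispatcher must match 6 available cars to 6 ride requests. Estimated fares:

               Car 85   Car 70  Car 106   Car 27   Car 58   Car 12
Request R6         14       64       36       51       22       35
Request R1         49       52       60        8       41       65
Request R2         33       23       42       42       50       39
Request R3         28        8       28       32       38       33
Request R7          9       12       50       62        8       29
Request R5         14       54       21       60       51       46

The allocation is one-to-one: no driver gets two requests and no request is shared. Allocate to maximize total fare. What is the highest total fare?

Optimal: Car 85→Request R3 ($28), Car 70→Request R6 ($64), Car 106→Request R7 ($50), Car 27→Request R5 ($60), Car 58→Request R2 ($50), Car 12→Request R1 ($65) — total 28+64+50+60+50+65 = $317.
Column-greedy (each request in turn goes to its best remaining driver) gives $275, worse by 42.
Next-best assignment: Car 85→Request R3, Car 70→Request R6, Car 106→Request R2, Car 27→Request R7, Car 58→Request R5, Car 12→Request R1 = $312.
Swapping Car 70↔Car 106 (Car 70→Request R7 $12, Car 106→Request R6 $36) loses 66.

Max total: $317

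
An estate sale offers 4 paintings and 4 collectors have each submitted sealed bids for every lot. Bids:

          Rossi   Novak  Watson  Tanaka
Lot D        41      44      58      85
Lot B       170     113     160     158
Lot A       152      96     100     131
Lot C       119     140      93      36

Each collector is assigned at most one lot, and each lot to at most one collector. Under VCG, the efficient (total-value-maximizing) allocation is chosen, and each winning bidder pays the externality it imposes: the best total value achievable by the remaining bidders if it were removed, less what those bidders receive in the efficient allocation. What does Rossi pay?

Rossi pays $46.

Efficient allocation: Rossi→Lot A ($152), Novak→Lot C ($140), Watson→Lot B ($160), Tanaka→Lot D ($85); total welfare W = $537.
Rossi receives Lot A at value $152, so the others get W − 152 = $385.
Without Rossi: best allocation of the remaining 3 bidders over all 4 lots is Novak→Lot C ($140), Watson→Lot B ($160), Tanaka→Lot A ($131), total $431.
VCG payment = (others' best without Rossi) − (others' welfare with Rossi) = 431 − 385 = $46.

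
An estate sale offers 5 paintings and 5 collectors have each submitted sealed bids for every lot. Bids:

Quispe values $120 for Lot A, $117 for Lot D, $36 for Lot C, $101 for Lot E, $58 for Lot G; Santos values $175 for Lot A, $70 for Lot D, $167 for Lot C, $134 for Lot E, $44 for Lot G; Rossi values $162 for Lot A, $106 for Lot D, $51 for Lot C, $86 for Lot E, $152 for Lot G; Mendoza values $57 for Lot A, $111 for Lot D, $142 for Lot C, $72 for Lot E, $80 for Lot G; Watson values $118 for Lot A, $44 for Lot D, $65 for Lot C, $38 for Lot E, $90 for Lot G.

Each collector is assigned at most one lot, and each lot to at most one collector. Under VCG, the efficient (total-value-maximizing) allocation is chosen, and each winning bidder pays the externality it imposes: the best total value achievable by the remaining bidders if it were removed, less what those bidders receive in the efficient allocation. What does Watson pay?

Watson pays $41.

Efficient allocation: Quispe→Lot D ($117), Santos→Lot E ($134), Rossi→Lot G ($152), Mendoza→Lot C ($142), Watson→Lot A ($118); total welfare W = $663.
Watson receives Lot A at value $118, so the others get W − 118 = $545.
Without Watson: best allocation of the remaining 4 bidders over all 5 lots is Quispe→Lot D ($117), Santos→Lot A ($175), Rossi→Lot G ($152), Mendoza→Lot C ($142), total $586.
VCG payment = (others' best without Watson) − (others' welfare with Watson) = 586 − 545 = $41.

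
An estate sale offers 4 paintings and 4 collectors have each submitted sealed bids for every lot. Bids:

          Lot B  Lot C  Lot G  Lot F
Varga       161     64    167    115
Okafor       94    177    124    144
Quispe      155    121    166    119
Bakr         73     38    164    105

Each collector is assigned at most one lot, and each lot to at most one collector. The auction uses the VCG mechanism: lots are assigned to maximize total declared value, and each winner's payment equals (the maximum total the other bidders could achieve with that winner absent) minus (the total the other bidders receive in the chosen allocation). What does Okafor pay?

Okafor pays $2.

Efficient allocation: Varga→Lot B ($161), Okafor→Lot C ($177), Quispe→Lot F ($119), Bakr→Lot G ($164); total welfare W = $621.
Okafor receives Lot C at value $177, so the others get W − 177 = $444.
Without Okafor: best allocation of the remaining 3 bidders over all 4 lots is Varga→Lot B ($161), Quispe→Lot C ($121), Bakr→Lot G ($164), total $446.
VCG payment = (others' best without Okafor) − (others' welfare with Okafor) = 446 − 444 = $2.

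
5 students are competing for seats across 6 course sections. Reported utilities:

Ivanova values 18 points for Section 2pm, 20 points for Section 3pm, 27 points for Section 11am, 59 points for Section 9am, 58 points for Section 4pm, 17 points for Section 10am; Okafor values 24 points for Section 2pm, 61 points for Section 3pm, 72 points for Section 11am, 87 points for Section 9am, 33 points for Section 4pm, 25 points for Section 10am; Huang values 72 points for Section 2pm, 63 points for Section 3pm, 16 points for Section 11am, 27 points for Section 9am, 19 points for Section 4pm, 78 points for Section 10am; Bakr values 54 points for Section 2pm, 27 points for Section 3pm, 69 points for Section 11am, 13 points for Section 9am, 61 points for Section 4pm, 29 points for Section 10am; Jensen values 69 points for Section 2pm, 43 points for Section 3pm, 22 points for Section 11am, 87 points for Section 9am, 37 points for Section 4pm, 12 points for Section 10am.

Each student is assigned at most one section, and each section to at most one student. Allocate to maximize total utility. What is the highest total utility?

Treat this as an assignment problem: match each student to one section.
Optimal: Ivanova→Section 4pm (58 points), Okafor→Section 9am (87 points), Huang→Section 10am (78 points), Bakr→Section 11am (69 points), Jensen→Section 2pm (69 points) — total 58+87+78+69+69 = 361 points.
Row-greedy (each student in turn takes its best remaining section) gives 339 points, worse by 22.

Maximum total: 361 points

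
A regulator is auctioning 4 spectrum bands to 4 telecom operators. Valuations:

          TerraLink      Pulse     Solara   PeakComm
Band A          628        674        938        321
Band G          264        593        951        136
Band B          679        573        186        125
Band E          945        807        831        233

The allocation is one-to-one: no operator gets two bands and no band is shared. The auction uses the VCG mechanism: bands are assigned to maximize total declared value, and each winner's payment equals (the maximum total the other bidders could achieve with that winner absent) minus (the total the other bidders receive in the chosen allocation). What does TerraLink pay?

Efficient allocation: TerraLink→Band E ($945M), Pulse→Band B ($573M), Solara→Band G ($951M), PeakComm→Band A ($321M); total welfare W = $2790M.
TerraLink receives Band E at value $945M, so the others get W − 945 = $1845M.
Without TerraLink: best allocation of the remaining 3 bidders over all 4 bands is Pulse→Band E ($807M), Solara→Band G ($951M), PeakComm→Band A ($321M), total $2079M.
VCG payment = (others' best without TerraLink) − (others' welfare with TerraLink) = 2079 − 1845 = $234M.

TerraLink pays $234M.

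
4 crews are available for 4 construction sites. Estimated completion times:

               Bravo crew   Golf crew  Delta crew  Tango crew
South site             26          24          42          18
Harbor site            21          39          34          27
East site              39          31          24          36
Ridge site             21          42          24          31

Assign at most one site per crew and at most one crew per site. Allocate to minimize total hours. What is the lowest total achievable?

Optimal: Bravo crew→Harbor site (21 hours), Golf crew→East site (31 hours), Delta crew→Ridge site (24 hours), Tango crew→South site (18 hours) — total 21+31+24+18 = 94 hours.
Column-greedy (each site in turn goes to its cheapest remaining crew) gives 105 hours, worse by 11.
Next-best assignment: Bravo crew→Ridge site, Golf crew→South site, Delta crew→East site, Tango crew→Harbor site = 96 hours.

Min total: 94 hours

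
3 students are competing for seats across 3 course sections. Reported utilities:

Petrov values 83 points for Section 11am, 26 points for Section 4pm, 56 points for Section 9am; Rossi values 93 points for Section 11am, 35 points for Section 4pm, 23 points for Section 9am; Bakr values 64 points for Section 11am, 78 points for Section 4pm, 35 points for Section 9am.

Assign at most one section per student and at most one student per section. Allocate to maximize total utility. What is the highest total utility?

This is the linear assignment problem.
Optimal: Petrov→Section 9am (56 points), Rossi→Section 11am (93 points), Bakr→Section 4pm (78 points) — total 56+93+78 = 227 points.
Row-greedy (each student in turn takes its best remaining section) gives 153 points, worse by 74.
Swapping Rossi↔Bakr (Rossi→Section 4pm 35 points, Bakr→Section 11am 64 points) loses 72.

Max total: 227 points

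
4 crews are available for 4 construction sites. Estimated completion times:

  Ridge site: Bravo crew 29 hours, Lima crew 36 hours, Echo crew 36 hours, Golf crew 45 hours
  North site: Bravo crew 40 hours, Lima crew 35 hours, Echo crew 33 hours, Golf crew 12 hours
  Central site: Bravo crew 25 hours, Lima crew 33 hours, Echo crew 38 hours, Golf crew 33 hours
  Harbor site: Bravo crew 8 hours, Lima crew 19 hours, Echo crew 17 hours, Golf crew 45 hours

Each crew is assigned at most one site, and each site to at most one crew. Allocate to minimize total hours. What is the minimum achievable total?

This is the linear assignment problem.
Optimal: Bravo crew→Harbor site (8 hours), Lima crew→Central site (33 hours), Echo crew→Ridge site (36 hours), Golf crew→North site (12 hours) — total 8+33+36+12 = 89 hours.
Column-greedy (each site in turn goes to its cheapest remaining crew) gives 91 hours, worse by 2.

Minimum total: 89 hours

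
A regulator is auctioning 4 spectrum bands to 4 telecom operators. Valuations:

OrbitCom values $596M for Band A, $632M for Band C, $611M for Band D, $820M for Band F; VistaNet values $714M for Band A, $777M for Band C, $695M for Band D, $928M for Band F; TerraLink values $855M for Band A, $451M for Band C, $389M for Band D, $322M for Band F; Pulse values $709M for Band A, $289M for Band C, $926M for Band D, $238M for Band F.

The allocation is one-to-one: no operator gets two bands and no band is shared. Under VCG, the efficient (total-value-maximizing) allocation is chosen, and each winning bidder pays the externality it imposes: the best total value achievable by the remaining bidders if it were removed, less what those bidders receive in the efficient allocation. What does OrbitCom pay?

OrbitCom pays $151M.

Efficient allocation: OrbitCom→Band F ($820M), VistaNet→Band C ($777M), TerraLink→Band A ($855M), Pulse→Band D ($926M); total welfare W = $3378M.
OrbitCom receives Band F at value $820M, so the others get W − 820 = $2558M.
Without OrbitCom: best allocation of the remaining 3 bidders over all 4 bands is VistaNet→Band F ($928M), TerraLink→Band A ($855M), Pulse→Band D ($926M), total $2709M.
VCG payment = (others' best without OrbitCom) − (others' welfare with OrbitCom) = 2709 − 2558 = $151M.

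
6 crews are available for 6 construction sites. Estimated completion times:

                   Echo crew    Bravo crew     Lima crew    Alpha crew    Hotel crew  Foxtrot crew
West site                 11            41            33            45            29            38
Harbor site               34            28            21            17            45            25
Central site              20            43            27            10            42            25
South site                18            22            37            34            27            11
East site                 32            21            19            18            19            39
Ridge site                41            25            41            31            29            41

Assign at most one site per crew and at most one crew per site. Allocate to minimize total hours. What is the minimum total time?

Optimal: Echo crew→West site (11 hours), Bravo crew→Ridge site (25 hours), Lima crew→Harbor site (21 hours), Alpha crew→Central site (10 hours), Hotel crew→East site (19 hours), Foxtrot crew→South site (11 hours) — total 11+25+21+10+19+11 = 97 hours.
Column-greedy (each site in turn goes to its cheapest remaining crew) gives 123 hours, worse by 26.
Checked against all permutations: 97 hours is optimal.

Min total: 97 hours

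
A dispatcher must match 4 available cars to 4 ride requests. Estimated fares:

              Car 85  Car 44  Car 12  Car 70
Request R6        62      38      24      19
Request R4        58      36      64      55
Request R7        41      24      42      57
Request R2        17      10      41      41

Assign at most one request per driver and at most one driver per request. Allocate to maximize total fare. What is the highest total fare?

Maximum total: $196

This is the linear assignment problem.
Optimal: Car 85→Request R6 ($62), Car 44→Request R4 ($36), Car 12→Request R2 ($41), Car 70→Request R7 ($57) — total 62+36+41+57 = $196.
Max-entry greedy (repeatedly take the single best remaining cell) gives $193, worse by 3.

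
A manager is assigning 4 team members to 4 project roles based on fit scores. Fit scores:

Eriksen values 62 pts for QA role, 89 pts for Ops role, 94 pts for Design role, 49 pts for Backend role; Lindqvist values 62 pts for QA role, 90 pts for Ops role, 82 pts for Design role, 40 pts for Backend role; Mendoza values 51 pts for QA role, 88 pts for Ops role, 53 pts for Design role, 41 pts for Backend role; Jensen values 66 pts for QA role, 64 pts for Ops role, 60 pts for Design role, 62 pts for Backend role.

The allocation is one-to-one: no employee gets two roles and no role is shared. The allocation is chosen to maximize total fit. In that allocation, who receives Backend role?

Jensen receives Backend role.

Optimal: Eriksen→Design role (94 pts), Lindqvist→QA role (62 pts), Mendoza→Ops role (88 pts), Jensen→Backend role (62 pts) — total 94+62+88+62 = 306 pts.
Max-entry greedy (repeatedly take the single best remaining cell) gives 291 pts, worse by 15.
Next-best assignment: Eriksen→Design role, Lindqvist→Ops role, Mendoza→QA role, Jensen→Backend role = 297 pts.
Swapping Mendoza↔Lindqvist (Mendoza→QA role 51 pts, Lindqvist→Ops role 90 pts) loses 9.
Jensen's own top role is QA role (66 pts), but forcing Jensen→QA role and reassigning the rest optimally gives only 291 pts — worse by 15.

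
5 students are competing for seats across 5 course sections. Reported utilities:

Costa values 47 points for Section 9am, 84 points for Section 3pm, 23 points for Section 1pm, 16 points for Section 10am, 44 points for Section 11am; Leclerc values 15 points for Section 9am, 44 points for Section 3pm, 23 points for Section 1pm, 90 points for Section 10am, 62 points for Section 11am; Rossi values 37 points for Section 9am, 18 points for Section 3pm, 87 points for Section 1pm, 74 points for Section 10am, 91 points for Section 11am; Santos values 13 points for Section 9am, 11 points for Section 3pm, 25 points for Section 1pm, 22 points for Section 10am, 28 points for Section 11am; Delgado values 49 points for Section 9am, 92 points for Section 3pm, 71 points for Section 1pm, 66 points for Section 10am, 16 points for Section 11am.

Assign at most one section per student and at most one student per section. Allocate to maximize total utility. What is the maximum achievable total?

Treat this as an assignment problem: match each student to one section.
Optimal: Costa→Section 3pm (84 points), Leclerc→Section 10am (90 points), Rossi→Section 11am (91 points), Santos→Section 9am (13 points), Delgado→Section 1pm (71 points) — total 84+90+91+13+71 = 349 points.
Max-entry greedy (repeatedly take the single best remaining cell) gives 345 points, worse by 4.
Next-best assignment: Costa→Section 9am, Leclerc→Section 10am, Rossi→Section 11am, Santos→Section 1pm, Delgado→Section 3pm = 345 points.
Every other assignment is strictly worse.

Max total: 349 points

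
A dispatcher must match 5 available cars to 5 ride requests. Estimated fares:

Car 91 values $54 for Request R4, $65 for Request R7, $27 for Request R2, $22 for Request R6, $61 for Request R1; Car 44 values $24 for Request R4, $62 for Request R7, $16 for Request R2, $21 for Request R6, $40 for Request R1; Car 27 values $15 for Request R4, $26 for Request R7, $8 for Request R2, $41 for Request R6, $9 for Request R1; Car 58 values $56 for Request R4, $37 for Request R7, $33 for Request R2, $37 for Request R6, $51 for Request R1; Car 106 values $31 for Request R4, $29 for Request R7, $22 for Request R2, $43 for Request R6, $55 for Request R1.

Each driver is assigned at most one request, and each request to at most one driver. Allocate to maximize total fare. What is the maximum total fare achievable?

This is a one-to-one assignment (maximum-weight bipartite matching).
Optimal: Car 91→Request R4 ($54), Car 44→Request R7 ($62), Car 27→Request R6 ($41), Car 58→Request R2 ($33), Car 106→Request R1 ($55) — total 54+62+41+33+55 = $245.
Checked against all permutations: $245 is optimal.

Max total: $245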